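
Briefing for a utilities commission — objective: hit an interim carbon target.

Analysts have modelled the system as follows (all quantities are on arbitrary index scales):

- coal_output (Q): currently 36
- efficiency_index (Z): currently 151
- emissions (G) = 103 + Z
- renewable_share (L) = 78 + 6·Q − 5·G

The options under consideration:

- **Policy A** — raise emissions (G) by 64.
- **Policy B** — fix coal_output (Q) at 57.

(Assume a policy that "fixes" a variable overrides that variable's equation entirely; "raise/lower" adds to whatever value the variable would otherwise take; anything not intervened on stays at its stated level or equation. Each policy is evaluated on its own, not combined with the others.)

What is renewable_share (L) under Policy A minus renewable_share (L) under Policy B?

-446

Policy A (G + 64):
  Q = 36
  Z = 151
  G = 103 + 151 (+64 from intervention) = 318
  L = 78 + 6·36 − 5·318 = -1296
Policy B (Q := 57):
  Q = 57
  Z = 151
  G = 103 + 151 = 254
  L = 78 + 6·57 − 5·254 = -850
L: -1296 − (-850) = -446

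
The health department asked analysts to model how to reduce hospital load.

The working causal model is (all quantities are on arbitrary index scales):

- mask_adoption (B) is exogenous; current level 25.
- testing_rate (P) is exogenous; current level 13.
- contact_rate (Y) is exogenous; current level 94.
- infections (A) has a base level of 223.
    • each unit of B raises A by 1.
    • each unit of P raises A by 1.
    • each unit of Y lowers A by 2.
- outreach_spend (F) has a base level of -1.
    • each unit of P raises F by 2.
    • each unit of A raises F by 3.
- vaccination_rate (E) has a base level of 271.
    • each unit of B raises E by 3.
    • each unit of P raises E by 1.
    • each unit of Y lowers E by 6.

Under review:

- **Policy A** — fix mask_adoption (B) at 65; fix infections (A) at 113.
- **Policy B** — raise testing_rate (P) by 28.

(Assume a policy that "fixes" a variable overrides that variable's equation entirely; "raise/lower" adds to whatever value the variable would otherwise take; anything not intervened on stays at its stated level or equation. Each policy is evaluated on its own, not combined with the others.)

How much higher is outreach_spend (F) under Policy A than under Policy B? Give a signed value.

-20

Policy A (B := 65, A := 113):
  B = 65
  P = 13
  Y = 94
  A = 113
  F = -1 + 2·13 + 3·113 = 364
Policy B (P + 28):
  B = 25
  P = 13 + 28 = 41
  Y = 94
  A = 223 + 25 + 41 − 2·94 = 101
  F = -1 + 2·41 + 3·101 = 384
F: 364 − 384 = -20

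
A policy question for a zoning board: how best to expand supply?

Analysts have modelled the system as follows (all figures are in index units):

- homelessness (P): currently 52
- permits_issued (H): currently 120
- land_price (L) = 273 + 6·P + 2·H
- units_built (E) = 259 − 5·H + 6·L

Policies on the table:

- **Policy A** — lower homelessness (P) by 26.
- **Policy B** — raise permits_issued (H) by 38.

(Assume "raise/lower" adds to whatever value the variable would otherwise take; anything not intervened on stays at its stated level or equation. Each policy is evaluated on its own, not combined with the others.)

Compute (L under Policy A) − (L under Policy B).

Policy A (P − 26):
  P = 52 − 26 = 26
  H = 120
  L = 273 + 6·26 + 2·120 = 669
Policy B (H + 38):
  P = 52
  H = 120 + 38 = 158
  L = 273 + 6·52 + 2·158 = 901
L: 669 − 901 = -232

-232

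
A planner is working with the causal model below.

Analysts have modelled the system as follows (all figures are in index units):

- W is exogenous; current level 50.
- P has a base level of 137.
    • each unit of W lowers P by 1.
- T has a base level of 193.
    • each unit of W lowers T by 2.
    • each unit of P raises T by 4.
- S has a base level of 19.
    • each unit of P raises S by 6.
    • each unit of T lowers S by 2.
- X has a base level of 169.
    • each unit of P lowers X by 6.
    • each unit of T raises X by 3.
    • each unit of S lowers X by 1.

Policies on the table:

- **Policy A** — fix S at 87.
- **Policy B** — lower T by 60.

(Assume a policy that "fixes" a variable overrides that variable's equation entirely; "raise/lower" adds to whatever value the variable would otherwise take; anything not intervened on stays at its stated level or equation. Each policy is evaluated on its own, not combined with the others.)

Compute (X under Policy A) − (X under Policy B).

Policy A (S := 87):
  W = 50
  P = 137 − 50 = 87
  T = 193 − 2·50 + 4·87 = 441
  S = 87
  X = 169 − 6·87 + 3·441 − 87 = 883
Policy B (T − 60):
  W = 50
  P = 137 − 50 = 87
  T = 193 − 2·50 + 4·87 (−60 from intervention) = 381
  S = 19 + 6·87 − 2·381 = -221
  X = 169 − 6·87 + 3·381 − (-221) = 1011
X: 883 − 1011 = -128

-128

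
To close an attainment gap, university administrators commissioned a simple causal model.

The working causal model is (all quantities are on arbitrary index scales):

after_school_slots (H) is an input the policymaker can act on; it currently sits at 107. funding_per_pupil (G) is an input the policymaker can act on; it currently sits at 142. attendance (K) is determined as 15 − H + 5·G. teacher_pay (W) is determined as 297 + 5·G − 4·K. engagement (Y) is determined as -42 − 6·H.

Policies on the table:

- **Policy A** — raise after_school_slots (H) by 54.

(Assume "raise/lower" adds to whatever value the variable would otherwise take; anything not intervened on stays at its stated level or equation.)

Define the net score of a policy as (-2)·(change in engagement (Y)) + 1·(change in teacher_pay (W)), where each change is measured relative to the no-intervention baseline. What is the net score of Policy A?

Baseline:
  H = 107
  G = 142
  K = 15 − 107 + 5·142 = 618
  W = 297 + 5·142 − 4·618 = -1465
  Y = -42 − 6·107 = -684
Policy A (H + 54):
  H = 107 + 54 = 161
  G = 142
  K = 15 − 161 + 5·142 = 564
  W = 297 + 5·142 − 4·564 = -1249
  Y = -42 − 6·161 = -1008
ΔY = -1008 − (-684) = -324; ΔW = -1249 − (-1465) = 216
Score = (-2)·(-324) + 1·216 = 864

864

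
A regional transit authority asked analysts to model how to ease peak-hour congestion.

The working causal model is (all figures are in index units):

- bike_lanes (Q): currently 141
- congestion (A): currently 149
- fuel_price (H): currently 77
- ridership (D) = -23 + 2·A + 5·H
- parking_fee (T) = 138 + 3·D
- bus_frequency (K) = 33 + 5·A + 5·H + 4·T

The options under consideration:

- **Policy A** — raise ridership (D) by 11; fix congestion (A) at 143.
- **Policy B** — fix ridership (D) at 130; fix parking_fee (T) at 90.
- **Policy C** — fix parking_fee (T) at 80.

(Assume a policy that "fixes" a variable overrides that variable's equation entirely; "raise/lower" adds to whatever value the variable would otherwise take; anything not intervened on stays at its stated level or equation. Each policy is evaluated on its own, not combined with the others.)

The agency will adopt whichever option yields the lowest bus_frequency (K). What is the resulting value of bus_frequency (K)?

Policy A (D + 11, A := 143):
  A = 143
  H = 77
  D = -23 + 2·143 + 5·77 (+11 from intervention) = 659
  T = 138 + 3·659 = 2115
  K = 33 + 5·143 + 5·77 + 4·2115 = 9593
Policy B (D := 130, T := 90):
  A = 149
  H = 77
  D = 130
  T = 90
  K = 33 + 5·149 + 5·77 + 4·90 = 1523
Policy C (T := 80):
  A = 149
  H = 77
  D = -23 + 2·149 + 5·77 = 660
  T = 80
  K = 33 + 5·149 + 5·77 + 4·80 = 1483
Comparing — Policy A: K=9593, Policy B: K=1523, Policy C: K=1483. Lowest is 1483 (Policy C).

1483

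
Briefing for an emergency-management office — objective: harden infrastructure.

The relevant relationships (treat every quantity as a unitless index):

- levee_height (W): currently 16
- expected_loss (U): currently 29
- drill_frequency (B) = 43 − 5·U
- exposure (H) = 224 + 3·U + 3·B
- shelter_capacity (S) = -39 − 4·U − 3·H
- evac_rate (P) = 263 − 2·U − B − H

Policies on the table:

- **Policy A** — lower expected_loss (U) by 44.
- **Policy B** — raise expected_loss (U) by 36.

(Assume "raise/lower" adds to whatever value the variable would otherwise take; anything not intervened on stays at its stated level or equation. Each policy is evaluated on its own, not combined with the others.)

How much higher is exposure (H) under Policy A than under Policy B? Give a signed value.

Policy A (U − 44):
  U = 29 − 44 = -15
  B = 43 − 5·(-15) = 118
  H = 224 + 3·(-15) + 3·118 = 533
Policy B (U + 36):
  U = 29 + 36 = 65
  B = 43 − 5·65 = -282
  H = 224 + 3·65 + 3·(-282) = -427
H: 533 − (-427) = 960

960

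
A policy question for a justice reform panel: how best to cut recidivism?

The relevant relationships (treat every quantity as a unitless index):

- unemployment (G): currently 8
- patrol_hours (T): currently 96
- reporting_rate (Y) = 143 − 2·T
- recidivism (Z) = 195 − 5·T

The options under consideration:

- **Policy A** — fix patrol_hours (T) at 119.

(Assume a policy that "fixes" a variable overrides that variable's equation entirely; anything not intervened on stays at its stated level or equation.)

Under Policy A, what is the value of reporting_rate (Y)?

-95

Policy A (T := 119):
  T = 119
  Y = 143 − 2·119 = -95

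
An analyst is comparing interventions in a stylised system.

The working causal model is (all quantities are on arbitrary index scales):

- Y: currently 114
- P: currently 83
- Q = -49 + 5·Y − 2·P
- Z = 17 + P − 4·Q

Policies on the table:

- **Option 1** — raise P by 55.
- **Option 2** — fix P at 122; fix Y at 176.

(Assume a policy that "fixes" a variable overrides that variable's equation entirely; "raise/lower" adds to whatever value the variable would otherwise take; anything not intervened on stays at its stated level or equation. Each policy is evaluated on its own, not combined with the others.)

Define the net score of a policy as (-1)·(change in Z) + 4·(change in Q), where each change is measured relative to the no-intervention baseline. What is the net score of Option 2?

1817

Baseline:
  Y = 114
  P = 83
  Q = -49 + 5·114 − 2·83 = 355
  Z = 17 + 83 − 4·355 = -1320
Option 2 (P := 122, Y := 176):
  Y = 176
  P = 122
  Q = -49 + 5·176 − 2·122 = 587
  Z = 17 + 122 − 4·587 = -2209
ΔZ = -2209 − (-1320) = -889; ΔQ = 587 − 355 = 232
Score = (-1)·(-889) + 4·232 = 1817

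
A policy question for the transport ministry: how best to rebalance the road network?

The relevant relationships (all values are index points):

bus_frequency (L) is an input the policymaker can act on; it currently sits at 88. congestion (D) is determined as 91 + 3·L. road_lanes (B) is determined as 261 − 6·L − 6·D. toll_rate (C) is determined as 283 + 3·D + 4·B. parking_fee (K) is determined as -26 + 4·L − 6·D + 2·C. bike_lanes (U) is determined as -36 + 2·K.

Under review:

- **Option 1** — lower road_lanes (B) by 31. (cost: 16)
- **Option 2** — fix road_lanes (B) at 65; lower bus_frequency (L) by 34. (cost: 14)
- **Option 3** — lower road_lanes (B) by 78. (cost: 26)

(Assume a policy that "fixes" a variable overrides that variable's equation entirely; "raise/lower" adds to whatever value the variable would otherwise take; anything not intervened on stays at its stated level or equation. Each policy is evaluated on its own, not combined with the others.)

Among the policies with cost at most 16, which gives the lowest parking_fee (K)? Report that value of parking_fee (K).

-18532

Option 1 (B − 31):
  L = 88
  D = 91 + 3·88 = 355
  B = 261 − 6·88 − 6·355 (−31 from intervention) = -2428
  C = 283 + 3·355 + 4·(-2428) = -8364
  K = -26 + 4·88 − 6·355 + 2·(-8364) = -18532
Option 2 (B := 65, L − 34):
  L = 88 − 34 = 54
  D = 91 + 3·54 = 253
  B = 65
  C = 283 + 3·253 + 4·65 = 1302
  K = -26 + 4·54 − 6·253 + 2·1302 = 1276
Comparing — Option 1: K=-18532, Option 2: K=1276. Lowest is -18532 (Option 1).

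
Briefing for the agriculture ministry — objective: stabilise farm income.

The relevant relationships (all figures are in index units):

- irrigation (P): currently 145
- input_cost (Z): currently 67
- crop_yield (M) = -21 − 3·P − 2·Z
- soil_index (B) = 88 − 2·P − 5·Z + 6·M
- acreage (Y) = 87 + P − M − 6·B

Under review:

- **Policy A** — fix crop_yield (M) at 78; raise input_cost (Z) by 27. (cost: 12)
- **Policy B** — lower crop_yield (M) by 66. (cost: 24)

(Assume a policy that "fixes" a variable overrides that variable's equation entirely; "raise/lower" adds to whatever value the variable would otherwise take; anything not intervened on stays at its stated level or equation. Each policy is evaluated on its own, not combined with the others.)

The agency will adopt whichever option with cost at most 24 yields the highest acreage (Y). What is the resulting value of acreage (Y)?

Policy A (M := 78, Z + 27):
  P = 145
  Z = 67 + 27 = 94
  M = 78
  B = 88 − 2·145 − 5·94 + 6·78 = -204
  Y = 87 + 145 − 78 − 6·(-204) = 1378
Policy B (M − 66):
  P = 145
  Z = 67
  M = -21 − 3·145 − 2·67 (−66 from intervention) = -656
  B = 88 − 2·145 − 5·67 + 6·(-656) = -4473
  Y = 87 + 145 − (-656) − 6·(-4473) = 27726
Comparing — Policy A: Y=1378, Policy B: Y=27726. Highest is 27726 (Policy B).

27726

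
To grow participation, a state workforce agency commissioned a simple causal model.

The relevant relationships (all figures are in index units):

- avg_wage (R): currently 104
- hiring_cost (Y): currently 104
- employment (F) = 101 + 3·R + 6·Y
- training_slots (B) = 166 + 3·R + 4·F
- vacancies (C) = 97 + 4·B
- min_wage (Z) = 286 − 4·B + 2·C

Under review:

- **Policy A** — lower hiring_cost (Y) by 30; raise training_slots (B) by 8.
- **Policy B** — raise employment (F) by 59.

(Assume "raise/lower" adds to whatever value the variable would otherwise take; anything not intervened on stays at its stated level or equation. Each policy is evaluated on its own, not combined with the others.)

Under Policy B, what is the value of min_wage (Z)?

19928

Policy B (F + 59):
  R = 104
  Y = 104
  F = 101 + 3·104 + 6·104 (+59 from intervention) = 1096
  B = 166 + 3·104 + 4·1096 = 4862
  C = 97 + 4·4862 = 19545
  Z = 286 − 4·4862 + 2·19545 = 19928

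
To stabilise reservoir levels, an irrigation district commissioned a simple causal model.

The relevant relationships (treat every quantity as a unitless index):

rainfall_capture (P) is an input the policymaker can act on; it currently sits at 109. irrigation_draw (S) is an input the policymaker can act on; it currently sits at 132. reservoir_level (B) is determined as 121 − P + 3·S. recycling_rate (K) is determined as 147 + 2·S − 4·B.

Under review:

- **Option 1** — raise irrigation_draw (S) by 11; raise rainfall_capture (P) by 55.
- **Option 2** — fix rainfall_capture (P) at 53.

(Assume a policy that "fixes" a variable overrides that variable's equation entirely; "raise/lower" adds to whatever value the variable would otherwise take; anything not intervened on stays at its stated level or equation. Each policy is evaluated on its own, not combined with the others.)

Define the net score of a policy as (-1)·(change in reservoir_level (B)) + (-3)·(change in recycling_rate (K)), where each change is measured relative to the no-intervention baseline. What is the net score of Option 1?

-308

Baseline:
  P = 109
  S = 132
  B = 121 − 109 + 3·132 = 408
  K = 147 + 2·132 − 4·408 = -1221
Option 1 (S + 11, P + 55):
  P = 109 + 55 = 164
  S = 132 + 11 = 143
  B = 121 − 164 + 3·143 = 386
  K = 147 + 2·143 − 4·386 = -1111
ΔB = 386 − 408 = -22; ΔK = -1111 − (-1221) = 110
Score = (-1)·(-22) + (-3)·110 = -308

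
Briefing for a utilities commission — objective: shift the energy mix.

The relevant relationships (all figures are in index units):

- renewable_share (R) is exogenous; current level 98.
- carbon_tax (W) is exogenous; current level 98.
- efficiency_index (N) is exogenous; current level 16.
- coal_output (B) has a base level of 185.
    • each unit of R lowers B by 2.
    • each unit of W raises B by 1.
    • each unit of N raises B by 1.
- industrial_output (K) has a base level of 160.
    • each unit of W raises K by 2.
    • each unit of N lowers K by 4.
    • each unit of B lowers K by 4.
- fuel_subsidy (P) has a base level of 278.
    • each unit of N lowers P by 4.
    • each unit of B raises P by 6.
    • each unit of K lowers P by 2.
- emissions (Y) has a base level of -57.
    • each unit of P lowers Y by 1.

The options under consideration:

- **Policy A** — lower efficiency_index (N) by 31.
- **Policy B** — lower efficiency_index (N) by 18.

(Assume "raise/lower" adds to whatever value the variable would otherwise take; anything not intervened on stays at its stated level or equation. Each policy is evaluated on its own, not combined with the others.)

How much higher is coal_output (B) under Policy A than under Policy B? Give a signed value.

Policy A (N − 31):
  R = 98
  W = 98
  N = 16 − 31 = -15
  B = 185 − 2·98 + 98 + (-15) = 72
Policy B (N − 18):
  R = 98
  W = 98
  N = 16 − 18 = -2
  B = 185 − 2·98 + 98 + (-2) = 85
B: 72 − 85 = -13

-13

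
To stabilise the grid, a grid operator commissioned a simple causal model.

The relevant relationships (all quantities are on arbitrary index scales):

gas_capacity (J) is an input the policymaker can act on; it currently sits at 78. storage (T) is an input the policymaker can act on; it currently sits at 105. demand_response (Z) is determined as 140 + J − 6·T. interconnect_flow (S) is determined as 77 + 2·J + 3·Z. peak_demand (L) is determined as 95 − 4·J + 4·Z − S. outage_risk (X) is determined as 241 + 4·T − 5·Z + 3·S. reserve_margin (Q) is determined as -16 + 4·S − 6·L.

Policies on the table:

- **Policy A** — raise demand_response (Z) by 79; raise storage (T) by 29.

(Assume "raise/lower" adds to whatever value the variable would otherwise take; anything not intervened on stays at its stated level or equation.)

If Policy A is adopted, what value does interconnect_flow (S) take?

-1288

Policy A (Z + 79, T + 29):
  J = 78
  T = 105 + 29 = 134
  Z = 140 + 78 − 6·134 (+79 from intervention) = -507
  S = 77 + 2·78 + 3·(-507) = -1288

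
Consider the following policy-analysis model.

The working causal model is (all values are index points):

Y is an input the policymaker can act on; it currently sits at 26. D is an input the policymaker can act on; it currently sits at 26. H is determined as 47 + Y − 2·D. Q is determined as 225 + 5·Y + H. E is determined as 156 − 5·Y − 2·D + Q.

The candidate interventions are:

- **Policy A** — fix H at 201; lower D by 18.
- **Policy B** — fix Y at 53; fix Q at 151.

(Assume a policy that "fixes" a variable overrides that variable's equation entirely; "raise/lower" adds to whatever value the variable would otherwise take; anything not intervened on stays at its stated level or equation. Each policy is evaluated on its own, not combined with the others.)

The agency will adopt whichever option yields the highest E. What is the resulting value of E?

566

Policy A (H := 201, D − 18):
  Y = 26
  D = 26 − 18 = 8
  H = 201
  Q = 225 + 5·26 + 201 = 556
  E = 156 − 5·26 − 2·8 + 556 = 566
Policy B (Y := 53, Q := 151):
  Y = 53
  D = 26
  H = 47 + 53 − 2·26 = 48
  Q = 151
  E = 156 − 5·53 − 2·26 + 151 = -10
Comparing — Policy A: E=566, Policy B: E=-10. Highest is 566 (Policy A).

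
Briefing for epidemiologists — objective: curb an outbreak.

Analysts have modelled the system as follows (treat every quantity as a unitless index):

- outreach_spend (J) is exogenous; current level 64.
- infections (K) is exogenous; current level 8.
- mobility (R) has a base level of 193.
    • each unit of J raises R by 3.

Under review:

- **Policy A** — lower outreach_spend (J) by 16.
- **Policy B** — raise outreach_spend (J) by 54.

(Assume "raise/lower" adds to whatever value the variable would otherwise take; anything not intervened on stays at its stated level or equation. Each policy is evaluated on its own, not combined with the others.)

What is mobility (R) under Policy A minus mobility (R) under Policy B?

-210

Policy A (J − 16):
  J = 64 − 16 = 48
  R = 193 + 3·48 = 337
Policy B (J + 54):
  J = 64 + 54 = 118
  R = 193 + 3·118 = 547
R: 337 − 547 = -210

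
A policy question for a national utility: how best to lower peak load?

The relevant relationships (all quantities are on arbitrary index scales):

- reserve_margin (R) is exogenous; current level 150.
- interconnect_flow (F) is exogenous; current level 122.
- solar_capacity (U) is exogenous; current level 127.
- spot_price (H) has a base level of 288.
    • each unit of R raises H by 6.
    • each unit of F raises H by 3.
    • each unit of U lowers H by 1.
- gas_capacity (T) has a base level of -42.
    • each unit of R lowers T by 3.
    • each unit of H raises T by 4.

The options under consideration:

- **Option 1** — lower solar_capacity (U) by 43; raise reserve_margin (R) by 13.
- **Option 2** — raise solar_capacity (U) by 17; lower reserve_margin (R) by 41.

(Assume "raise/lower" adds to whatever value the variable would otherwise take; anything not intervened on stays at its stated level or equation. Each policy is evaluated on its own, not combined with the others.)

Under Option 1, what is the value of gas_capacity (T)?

5661

Option 1 (U − 43, R + 13):
  R = 150 + 13 = 163
  F = 122
  U = 127 − 43 = 84
  H = 288 + 6·163 + 3·122 − 84 = 1548
  T = -42 − 3·163 + 4·1548 = 5661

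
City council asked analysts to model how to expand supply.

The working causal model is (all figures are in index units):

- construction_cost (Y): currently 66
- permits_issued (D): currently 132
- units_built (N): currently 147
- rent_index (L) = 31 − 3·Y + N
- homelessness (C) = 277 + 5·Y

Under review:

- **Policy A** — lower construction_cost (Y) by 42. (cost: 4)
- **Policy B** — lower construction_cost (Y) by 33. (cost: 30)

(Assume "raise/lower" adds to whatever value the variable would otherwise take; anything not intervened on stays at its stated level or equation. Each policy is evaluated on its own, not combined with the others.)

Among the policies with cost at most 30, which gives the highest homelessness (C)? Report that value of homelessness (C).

Policy A (Y − 42):
  Y = 66 − 42 = 24
  C = 277 + 5·24 = 397
Policy B (Y − 33):
  Y = 66 − 33 = 33
  C = 277 + 5·33 = 442
Comparing — Policy A: C=397, Policy B: C=442. Highest is 442 (Policy B).

442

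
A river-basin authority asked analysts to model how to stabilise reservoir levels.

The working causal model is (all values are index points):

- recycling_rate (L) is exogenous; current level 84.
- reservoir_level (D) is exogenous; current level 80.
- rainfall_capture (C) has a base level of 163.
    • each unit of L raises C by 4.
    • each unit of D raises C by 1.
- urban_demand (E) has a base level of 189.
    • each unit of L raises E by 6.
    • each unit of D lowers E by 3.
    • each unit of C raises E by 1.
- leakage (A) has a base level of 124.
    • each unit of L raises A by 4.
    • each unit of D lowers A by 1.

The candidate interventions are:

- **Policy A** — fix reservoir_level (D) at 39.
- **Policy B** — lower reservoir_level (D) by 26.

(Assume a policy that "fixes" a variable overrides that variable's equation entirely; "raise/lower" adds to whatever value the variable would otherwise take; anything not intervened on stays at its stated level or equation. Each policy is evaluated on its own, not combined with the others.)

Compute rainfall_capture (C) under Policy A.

538

Policy A (D := 39):
  L = 84
  D = 39
  C = 163 + 4·84 + 39 = 538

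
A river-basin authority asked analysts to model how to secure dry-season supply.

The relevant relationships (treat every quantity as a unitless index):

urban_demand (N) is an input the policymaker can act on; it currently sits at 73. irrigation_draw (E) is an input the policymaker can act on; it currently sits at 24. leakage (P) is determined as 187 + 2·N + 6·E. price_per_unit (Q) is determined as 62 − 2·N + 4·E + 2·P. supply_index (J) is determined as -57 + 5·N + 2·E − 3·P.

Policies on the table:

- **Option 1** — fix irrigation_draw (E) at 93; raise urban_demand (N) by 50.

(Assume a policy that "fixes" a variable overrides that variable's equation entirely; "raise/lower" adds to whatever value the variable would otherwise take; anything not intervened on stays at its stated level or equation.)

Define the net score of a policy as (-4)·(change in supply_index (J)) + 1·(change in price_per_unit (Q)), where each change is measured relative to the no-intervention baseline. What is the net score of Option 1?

Baseline:
  N = 73
  E = 24
  P = 187 + 2·73 + 6·24 = 477
  Q = 62 − 2·73 + 4·24 + 2·477 = 966
  J = -57 + 5·73 + 2·24 − 3·477 = -1075
Option 1 (E := 93, N + 50):
  N = 73 + 50 = 123
  E = 93
  P = 187 + 2·123 + 6·93 = 991
  Q = 62 − 2·123 + 4·93 + 2·991 = 2170
  J = -57 + 5·123 + 2·93 − 3·991 = -2229
ΔJ = -2229 − (-1075) = -1154; ΔQ = 2170 − 966 = 1204
Score = (-4)·(-1154) + 1·1204 = 5820

5820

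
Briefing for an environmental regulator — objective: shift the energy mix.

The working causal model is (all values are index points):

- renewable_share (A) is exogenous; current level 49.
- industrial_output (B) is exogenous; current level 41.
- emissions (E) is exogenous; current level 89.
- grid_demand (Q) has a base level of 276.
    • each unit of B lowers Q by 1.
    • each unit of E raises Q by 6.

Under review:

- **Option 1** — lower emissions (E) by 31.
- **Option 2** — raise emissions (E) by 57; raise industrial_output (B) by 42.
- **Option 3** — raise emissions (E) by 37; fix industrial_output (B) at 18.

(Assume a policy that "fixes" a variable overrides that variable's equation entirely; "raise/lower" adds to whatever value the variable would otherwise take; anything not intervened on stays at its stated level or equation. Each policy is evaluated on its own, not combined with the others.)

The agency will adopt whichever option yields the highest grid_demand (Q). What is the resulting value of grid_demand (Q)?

Option 1 (E − 31):
  B = 41
  E = 89 − 31 = 58
  Q = 276 − 41 + 6·58 = 583
Option 2 (E + 57, B + 42):
  B = 41 + 42 = 83
  E = 89 + 57 = 146
  Q = 276 − 83 + 6·146 = 1069
Option 3 (E + 37, B := 18):
  B = 18
  E = 89 + 37 = 126
  Q = 276 − 18 + 6·126 = 1014
Comparing — Option 1: Q=583, Option 2: Q=1069, Option 3: Q=1014. Highest is 1069 (Option 2).

1069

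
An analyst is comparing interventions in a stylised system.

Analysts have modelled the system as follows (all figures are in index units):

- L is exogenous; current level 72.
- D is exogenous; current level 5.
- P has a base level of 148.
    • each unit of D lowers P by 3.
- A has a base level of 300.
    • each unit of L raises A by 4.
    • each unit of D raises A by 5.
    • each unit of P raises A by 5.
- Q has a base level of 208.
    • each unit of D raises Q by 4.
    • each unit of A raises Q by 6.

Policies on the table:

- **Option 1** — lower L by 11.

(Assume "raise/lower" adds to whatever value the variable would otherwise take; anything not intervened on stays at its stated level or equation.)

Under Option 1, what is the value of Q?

Option 1 (L − 11):
  L = 72 − 11 = 61
  D = 5
  P = 148 − 3·5 = 133
  A = 300 + 4·61 + 5·5 + 5·133 = 1234
  Q = 208 + 4·5 + 6·1234 = 7632

7632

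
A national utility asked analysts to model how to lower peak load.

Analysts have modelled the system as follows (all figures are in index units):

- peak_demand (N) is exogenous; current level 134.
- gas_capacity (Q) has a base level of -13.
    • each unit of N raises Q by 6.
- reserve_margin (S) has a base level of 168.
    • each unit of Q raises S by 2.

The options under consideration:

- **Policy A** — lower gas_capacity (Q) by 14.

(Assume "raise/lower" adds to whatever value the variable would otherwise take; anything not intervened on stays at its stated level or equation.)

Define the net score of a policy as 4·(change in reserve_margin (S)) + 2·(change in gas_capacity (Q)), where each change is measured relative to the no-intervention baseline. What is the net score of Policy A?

Baseline:
  N = 134
  Q = -13 + 6·134 = 791
  S = 168 + 2·791 = 1750
Policy A (Q − 14):
  N = 134
  Q = -13 + 6·134 (−14 from intervention) = 777
  S = 168 + 2·777 = 1722
ΔS = 1722 − 1750 = -28; ΔQ = 777 − 791 = -14
Score = 4·(-28) + 2·(-14) = -140

-140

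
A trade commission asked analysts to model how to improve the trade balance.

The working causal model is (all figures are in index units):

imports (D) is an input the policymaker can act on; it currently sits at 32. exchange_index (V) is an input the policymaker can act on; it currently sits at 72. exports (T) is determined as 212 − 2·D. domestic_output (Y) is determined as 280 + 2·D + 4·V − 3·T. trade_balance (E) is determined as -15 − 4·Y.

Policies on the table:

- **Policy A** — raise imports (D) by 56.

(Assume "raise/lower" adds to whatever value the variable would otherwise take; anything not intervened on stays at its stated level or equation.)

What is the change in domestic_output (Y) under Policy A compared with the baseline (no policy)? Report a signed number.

Baseline:
  D = 32
  V = 72
  T = 212 − 2·32 = 148
  Y = 280 + 2·32 + 4·72 − 3·148 = 188
Policy A (D + 56):
  D = 32 + 56 = 88
  V = 72
  T = 212 − 2·88 = 36
  Y = 280 + 2·88 + 4·72 − 3·36 = 636
Change in Y: 636 − 188 = 448

448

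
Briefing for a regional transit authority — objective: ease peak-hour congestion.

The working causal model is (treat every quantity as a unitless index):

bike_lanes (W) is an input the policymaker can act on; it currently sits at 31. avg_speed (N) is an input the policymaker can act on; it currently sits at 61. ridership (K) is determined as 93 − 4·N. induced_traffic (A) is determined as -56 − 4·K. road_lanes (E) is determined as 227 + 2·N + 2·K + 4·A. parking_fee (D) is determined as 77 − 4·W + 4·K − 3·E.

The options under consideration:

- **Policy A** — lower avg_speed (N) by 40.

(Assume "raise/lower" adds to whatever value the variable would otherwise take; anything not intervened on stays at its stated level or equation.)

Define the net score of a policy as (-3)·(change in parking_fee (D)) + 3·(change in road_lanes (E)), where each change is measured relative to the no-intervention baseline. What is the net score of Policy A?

Baseline:
  W = 31
  N = 61
  K = 93 − 4·61 = -151
  A = -56 − 4·(-151) = 548
  E = 227 + 2·61 + 2·(-151) + 4·548 = 2239
  D = 77 − 4·31 + 4·(-151) − 3·2239 = -7368
Policy A (N − 40):
  W = 31
  N = 61 − 40 = 21
  K = 93 − 4·21 = 9
  A = -56 − 4·9 = -92
  E = 227 + 2·21 + 2·9 + 4·(-92) = -81
  D = 77 − 4·31 + 4·9 − 3·(-81) = 232
ΔD = 232 − (-7368) = 7600; ΔE = -81 − 2239 = -2320
Score = (-3)·7600 + 3·(-2320) = -29760

-29760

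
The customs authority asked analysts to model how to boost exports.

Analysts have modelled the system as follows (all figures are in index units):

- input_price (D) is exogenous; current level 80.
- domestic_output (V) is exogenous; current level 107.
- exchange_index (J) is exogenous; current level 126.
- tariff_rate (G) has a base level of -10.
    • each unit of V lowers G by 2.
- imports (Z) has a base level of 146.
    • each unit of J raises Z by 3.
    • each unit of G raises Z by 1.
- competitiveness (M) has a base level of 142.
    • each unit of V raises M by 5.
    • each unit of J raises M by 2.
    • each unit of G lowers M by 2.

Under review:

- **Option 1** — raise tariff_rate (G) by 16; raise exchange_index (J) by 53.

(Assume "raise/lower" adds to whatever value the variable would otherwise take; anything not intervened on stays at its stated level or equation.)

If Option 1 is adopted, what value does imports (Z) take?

Option 1 (G + 16, J + 53):
  V = 107
  J = 126 + 53 = 179
  G = -10 − 2·107 (+16 from intervention) = -208
  Z = 146 + 3·179 + (-208) = 475

475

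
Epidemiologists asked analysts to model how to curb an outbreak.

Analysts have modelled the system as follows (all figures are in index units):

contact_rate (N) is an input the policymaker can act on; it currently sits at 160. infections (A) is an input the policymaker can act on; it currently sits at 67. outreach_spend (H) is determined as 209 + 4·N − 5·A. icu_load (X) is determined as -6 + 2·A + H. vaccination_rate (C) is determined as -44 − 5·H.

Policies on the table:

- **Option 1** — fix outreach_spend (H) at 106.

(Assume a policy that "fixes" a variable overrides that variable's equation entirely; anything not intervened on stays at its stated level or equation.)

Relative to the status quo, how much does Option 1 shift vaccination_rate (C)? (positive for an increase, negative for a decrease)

2040

Baseline:
  N = 160
  A = 67
  H = 209 + 4·160 − 5·67 = 514
  C = -44 − 5·514 = -2614
Option 1 (H := 106):
  N = 160
  A = 67
  H = 106
  C = -44 − 5·106 = -574
Change in C: -574 − (-2614) = 2040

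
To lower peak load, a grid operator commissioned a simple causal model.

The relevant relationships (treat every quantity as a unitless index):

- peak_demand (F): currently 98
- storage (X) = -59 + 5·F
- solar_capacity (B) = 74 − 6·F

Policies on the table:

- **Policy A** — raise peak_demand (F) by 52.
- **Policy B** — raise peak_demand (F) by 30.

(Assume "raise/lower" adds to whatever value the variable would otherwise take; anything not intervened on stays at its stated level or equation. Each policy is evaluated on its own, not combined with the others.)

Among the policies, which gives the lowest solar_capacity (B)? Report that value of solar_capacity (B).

Policy A (F + 52):
  F = 98 + 52 = 150
  B = 74 − 6·150 = -826
Policy B (F + 30):
  F = 98 + 30 = 128
  B = 74 − 6·128 = -694
Comparing — Policy A: B=-826, Policy B: B=-694. Lowest is -826 (Policy A).

-826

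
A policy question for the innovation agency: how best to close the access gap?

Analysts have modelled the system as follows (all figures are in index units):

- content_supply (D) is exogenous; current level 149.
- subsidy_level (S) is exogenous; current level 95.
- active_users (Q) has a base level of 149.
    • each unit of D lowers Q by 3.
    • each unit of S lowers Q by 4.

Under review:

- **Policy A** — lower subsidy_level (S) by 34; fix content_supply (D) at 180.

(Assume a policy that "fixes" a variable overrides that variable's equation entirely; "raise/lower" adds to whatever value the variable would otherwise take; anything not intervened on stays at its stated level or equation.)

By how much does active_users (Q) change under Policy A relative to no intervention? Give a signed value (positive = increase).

43

Baseline:
  D = 149
  S = 95
  Q = 149 − 3·149 − 4·95 = -678
Policy A (S − 34, D := 180):
  D = 180
  S = 95 − 34 = 61
  Q = 149 − 3·180 − 4·61 = -635
Change in Q: -635 − (-678) = 43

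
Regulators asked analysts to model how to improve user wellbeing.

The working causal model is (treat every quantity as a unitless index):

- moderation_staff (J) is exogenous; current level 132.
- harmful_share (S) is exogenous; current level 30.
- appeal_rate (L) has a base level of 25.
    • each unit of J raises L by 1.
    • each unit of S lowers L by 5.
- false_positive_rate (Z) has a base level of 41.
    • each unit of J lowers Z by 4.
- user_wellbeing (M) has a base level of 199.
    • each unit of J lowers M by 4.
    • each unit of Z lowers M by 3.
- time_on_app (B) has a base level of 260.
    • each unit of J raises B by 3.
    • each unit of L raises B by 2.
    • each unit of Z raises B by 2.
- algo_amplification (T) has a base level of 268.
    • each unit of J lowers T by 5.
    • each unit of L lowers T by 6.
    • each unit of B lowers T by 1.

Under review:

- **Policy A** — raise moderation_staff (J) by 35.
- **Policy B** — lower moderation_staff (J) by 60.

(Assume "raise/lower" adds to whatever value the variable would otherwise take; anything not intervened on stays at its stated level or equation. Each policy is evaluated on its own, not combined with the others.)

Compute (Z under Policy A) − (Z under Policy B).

-380

Policy A (J + 35):
  J = 132 + 35 = 167
  Z = 41 − 4·167 = -627
Policy B (J − 60):
  J = 132 − 60 = 72
  Z = 41 − 4·72 = -247
Z: -627 − (-247) = -380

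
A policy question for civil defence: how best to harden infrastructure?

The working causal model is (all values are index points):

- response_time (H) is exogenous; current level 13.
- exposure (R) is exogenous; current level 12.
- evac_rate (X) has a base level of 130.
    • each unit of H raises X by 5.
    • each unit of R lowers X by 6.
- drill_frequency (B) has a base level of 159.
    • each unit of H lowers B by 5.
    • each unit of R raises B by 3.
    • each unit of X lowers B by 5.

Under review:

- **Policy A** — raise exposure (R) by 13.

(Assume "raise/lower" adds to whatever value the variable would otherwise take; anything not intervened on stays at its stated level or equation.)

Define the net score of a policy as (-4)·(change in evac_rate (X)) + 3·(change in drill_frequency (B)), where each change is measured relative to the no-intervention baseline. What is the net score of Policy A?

1599

Baseline:
  H = 13
  R = 12
  X = 130 + 5·13 − 6·12 = 123
  B = 159 − 5·13 + 3·12 − 5·123 = -485
Policy A (R + 13):
  H = 13
  R = 12 + 13 = 25
  X = 130 + 5·13 − 6·25 = 45
  B = 159 − 5·13 + 3·25 − 5·45 = -56
ΔX = 45 − 123 = -78; ΔB = -56 − (-485) = 429
Score = (-4)·(-78) + 3·429 = 1599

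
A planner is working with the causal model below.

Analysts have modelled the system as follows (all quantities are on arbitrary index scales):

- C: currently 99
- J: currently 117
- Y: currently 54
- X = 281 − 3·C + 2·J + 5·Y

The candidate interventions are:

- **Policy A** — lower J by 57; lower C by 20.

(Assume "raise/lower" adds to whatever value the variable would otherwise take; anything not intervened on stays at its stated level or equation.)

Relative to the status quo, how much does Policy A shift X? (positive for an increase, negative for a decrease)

Baseline:
  C = 99
  J = 117
  Y = 54
  X = 281 − 3·99 + 2·117 + 5·54 = 488
Policy A (J − 57, C − 20):
  C = 99 − 20 = 79
  J = 117 − 57 = 60
  Y = 54
  X = 281 − 3·79 + 2·60 + 5·54 = 434
Change in X: 434 − 488 = -54

-54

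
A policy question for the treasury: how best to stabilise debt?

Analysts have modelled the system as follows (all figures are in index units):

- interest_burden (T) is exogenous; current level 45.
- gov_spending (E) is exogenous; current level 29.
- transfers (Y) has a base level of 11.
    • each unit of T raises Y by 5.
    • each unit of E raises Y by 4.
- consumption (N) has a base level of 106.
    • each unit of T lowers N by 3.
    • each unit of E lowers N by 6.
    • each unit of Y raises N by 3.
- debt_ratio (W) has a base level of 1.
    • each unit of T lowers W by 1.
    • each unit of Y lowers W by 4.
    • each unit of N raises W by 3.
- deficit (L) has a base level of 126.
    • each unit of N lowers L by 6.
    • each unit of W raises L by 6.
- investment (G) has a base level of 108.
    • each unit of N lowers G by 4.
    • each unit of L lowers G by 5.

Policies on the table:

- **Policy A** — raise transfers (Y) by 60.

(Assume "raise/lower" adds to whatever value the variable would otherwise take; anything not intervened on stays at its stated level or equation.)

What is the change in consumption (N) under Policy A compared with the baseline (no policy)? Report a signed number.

180

Baseline:
  T = 45
  E = 29
  Y = 11 + 5·45 + 4·29 = 352
  N = 106 − 3·45 − 6·29 + 3·352 = 853
Policy A (Y + 60):
  T = 45
  E = 29
  Y = 11 + 5·45 + 4·29 (+60 from intervention) = 412
  N = 106 − 3·45 − 6·29 + 3·412 = 1033
Change in N: 1033 − 853 = 180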